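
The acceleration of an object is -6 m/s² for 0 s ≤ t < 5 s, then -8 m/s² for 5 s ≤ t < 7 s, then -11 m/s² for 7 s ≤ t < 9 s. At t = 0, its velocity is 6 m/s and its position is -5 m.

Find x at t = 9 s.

-216 m

On each constant-a segment, Δv = aΔt and Δx = v₀Δt + ½aΔt²; chain segment to segment.
0–5 s: v starts 6 m/s; Δx = 6·5 + ½·-6·5² = -45 m; v ends -24 m/s.
5–7 s: v starts -24 m/s; Δx = -24·2 + ½·-8·2² = -64 m; v ends -40 m/s.
7–9 s: v starts -40 m/s; Δx = -40·2 + ½·-11·2² = -102 m; v ends -62 m/s.
x(9) = -5 + Σ Δx = -216 m.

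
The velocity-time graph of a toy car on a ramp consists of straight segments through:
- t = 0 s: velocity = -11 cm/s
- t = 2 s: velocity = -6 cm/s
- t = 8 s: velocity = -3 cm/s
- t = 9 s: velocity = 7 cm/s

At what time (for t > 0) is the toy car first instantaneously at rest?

t = 8.3 s

v changes sign on 8–9 s (from -3 to 7); the graph is linear there, so v = 0 at t = 8 + (3)·(9 − 8)/(7 − -3) = 8.3 s.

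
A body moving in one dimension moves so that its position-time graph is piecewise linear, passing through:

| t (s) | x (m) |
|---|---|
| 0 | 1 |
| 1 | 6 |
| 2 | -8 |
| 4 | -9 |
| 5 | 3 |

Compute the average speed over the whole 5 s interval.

Average speed = (total path length)/(elapsed time); on a piecewise-linear x-t graph the path length is Σ|Δx|.
0–1 s: |Δx| = |6 − 1| = 5 m
1–2 s: |Δx| = |-8 − 6| = 14 m
2–4 s: |Δx| = |-9 − -8| = 1 m
4–5 s: |Δx| = |3 − -9| = 12 m
Total path = 32 m; average speed = 32/5 = 6.4 m/s.

6.4 m/s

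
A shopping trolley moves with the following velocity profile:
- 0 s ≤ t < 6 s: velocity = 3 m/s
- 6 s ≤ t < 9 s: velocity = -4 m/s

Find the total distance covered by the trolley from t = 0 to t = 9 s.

Total distance travelled is ∫|v| dt — sum the magnitudes of each area piece.
0–6 s: |3| × 6 = 18 m
6–9 s: |-4| × 3 = 12 m
Total distance = 30 m

30 m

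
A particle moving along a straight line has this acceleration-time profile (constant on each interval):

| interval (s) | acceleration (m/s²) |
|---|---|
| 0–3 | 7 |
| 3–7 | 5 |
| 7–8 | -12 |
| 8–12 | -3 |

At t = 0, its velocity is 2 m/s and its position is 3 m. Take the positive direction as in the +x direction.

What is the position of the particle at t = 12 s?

309.5 m

On each constant-a segment, Δv = aΔt and Δx = v₀Δt + ½aΔt²; chain segment to segment.
0–3 s: v starts 2 m/s; Δx = 2·3 + ½·7·3² = 37.5 m; v ends 23 m/s.
3–7 s: v starts 23 m/s; Δx = 23·4 + ½·5·4² = 132 m; v ends 43 m/s.
7–8 s: v starts 43 m/s; Δx = 43·1 + ½·-12·1² = 37 m; v ends 31 m/s.
8–12 s: v starts 31 m/s; Δx = 31·4 + ½·-3·4² = 100 m; v ends 19 m/s.
x(12) = 3 + Σ Δx = 309.5 m.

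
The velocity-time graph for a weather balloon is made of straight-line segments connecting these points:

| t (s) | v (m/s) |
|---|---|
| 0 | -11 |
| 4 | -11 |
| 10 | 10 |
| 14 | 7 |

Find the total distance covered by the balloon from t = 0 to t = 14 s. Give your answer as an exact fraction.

767/7 m

Total distance travelled is ∫|v| dt — sum the magnitudes of each area piece.
0–4 s: |-11| × 4 = 44 m
4–10 s: v = 0 at t = 50/7 s; triangle areas 121/7 + 100/7 = 221/7 m
10–14 s: |½(10 + 7)(4)| = 34 m
Total distance = 767/7 m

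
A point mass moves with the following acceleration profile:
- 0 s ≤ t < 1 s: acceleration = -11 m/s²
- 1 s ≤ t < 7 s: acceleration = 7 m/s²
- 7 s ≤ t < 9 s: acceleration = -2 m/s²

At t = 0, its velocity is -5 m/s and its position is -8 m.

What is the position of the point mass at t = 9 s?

On each constant-a segment, Δv = aΔt and Δx = v₀Δt + ½aΔt²; chain segment to segment.
0–1 s: v starts -5 m/s; Δx = -5·1 + ½·-11·1² = -10.5 m; v ends -16 m/s.
1–7 s: v starts -16 m/s; Δx = -16·6 + ½·7·6² = 30 m; v ends 26 m/s.
7–9 s: v starts 26 m/s; Δx = 26·2 + ½·-2·2² = 48 m; v ends 22 m/s.
x(9) = -8 + Σ Δx = 59.5 m.

59.5 m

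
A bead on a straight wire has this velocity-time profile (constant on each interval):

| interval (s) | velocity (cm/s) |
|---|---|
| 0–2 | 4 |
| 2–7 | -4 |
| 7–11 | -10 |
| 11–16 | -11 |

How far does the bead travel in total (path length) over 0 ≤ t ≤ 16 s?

123 cm

Total distance travelled is ∫|v| dt — sum the magnitudes of each area piece.
0–2 s: |4| × 2 = 8 cm
2–7 s: |-4| × 5 = 20 cm
7–11 s: |-10| × 4 = 40 cm
11–16 s: |-11| × 5 = 55 cm
Total distance = 123 cm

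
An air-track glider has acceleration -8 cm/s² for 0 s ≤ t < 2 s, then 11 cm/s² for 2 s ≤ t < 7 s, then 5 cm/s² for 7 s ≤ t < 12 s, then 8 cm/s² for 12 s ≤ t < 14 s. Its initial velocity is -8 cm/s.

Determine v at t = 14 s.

Δv equals the area under the a-t graph; then v = v₀ + Δv.
0–2 s: -8 × 2 = -16 cm/s
2–7 s: 11 × 5 = 55 cm/s
7–12 s: 5 × 5 = 25 cm/s
12–14 s: 8 × 2 = 16 cm/s
Δv = 80 cm/s, so v(14) = -8 + (80) = 72 cm/s.

72 cm/s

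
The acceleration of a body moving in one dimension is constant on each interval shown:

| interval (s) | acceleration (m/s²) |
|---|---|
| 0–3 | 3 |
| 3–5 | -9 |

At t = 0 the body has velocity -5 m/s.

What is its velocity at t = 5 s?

Δv equals the area under the a-t graph; then v = v₀ + Δv.
0–3 s: 3 × 3 = 9 m/s
3–5 s: -9 × 2 = -18 m/s
Δv = -9 m/s, so v(5) = -5 + (-9) = -14 m/s.

-14 m/s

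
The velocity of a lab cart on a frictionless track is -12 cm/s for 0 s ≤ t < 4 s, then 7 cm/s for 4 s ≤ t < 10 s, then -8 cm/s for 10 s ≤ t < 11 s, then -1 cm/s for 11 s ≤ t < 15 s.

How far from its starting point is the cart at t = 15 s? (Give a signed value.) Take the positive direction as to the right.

Net displacement equals the area under the velocity-time graph (areas below the axis count negative).
0–4 s: -12 × 4 = -48 cm
4–10 s: 7 × 6 = 42 cm
10–11 s: -8 × 1 = -8 cm
11–15 s: -1 × 4 = -4 cm
Net displacement = -18 cm

-18 cm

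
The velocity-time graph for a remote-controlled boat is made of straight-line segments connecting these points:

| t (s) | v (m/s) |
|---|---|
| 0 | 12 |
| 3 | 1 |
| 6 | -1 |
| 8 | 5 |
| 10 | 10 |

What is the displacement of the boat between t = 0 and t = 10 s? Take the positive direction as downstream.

Displacement is the signed area under the v-t curve.
0–3 s: ½(12 + 1)(3) = 19.5 m
3–6 s: ½(1 + -1)(3) = 0 m
6–8 s: ½(-1 + 5)(2) = 4 m
8–10 s: ½(5 + 10)(2) = 15 m
Net displacement = 38.5 m

38.5 m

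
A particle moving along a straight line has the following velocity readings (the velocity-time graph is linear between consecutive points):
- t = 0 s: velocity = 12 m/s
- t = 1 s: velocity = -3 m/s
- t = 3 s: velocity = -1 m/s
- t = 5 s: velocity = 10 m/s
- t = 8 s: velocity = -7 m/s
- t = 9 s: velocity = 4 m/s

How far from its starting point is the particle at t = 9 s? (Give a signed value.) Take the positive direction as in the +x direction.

12.5 m

Net displacement equals the area under the velocity-time graph (areas below the axis count negative).
0–1 s: ½(12 + -3)(1) = 4.5 m
1–3 s: ½(-3 + -1)(2) = -4 m
3–5 s: ½(-1 + 10)(2) = 9 m
5–8 s: ½(10 + -7)(3) = 4.5 m
8–9 s: ½(-7 + 4)(1) = -1.5 m
Net displacement = 12.5 m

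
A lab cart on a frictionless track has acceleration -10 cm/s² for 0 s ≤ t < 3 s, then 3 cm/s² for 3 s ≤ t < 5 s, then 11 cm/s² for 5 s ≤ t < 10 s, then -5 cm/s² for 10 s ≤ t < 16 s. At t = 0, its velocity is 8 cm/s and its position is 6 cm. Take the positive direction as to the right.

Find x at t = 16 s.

148.5 cm

On each constant-a segment, Δv = aΔt and Δx = v₀Δt + ½aΔt²; chain segment to segment.
0–3 s: v starts 8 cm/s; Δx = 8·3 + ½·-10·3² = -21 cm; v ends -22 cm/s.
3–5 s: v starts -22 cm/s; Δx = -22·2 + ½·3·2² = -38 cm; v ends -16 cm/s.
5–10 s: v starts -16 cm/s; Δx = -16·5 + ½·11·5² = 57.5 cm; v ends 39 cm/s.
10–16 s: v starts 39 cm/s; Δx = 39·6 + ½·-5·6² = 144 cm; v ends 9 cm/s.
x(16) = 6 + Σ Δx = 148.5 cm.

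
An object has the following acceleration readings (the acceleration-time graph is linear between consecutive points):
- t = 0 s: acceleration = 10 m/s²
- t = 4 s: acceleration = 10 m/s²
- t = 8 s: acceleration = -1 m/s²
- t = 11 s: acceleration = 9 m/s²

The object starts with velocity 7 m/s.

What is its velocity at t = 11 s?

Δv equals the area under the a-t graph; then v = v₀ + Δv.
0–4 s: 10 × 4 = 40 m/s
4–8 s: ½(10 + -1)(4) = 18 m/s
8–11 s: ½(-1 + 9)(3) = 12 m/s
Δv = 70 m/s, so v(11) = 7 + (70) = 77 m/s.

77 m/s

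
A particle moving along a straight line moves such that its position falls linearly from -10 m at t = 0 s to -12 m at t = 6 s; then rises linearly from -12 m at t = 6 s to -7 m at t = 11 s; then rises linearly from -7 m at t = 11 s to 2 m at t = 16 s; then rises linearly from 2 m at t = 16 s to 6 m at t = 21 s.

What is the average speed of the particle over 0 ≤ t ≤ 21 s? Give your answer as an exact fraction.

Average speed = (total path length)/(elapsed time); on a piecewise-linear x-t graph the path length is Σ|Δx|.
0–6 s: |Δx| = |-12 − -10| = 2 m
6–11 s: |Δx| = |-7 − -12| = 5 m
11–16 s: |Δx| = |2 − -7| = 9 m
16–21 s: |Δx| = |6 − 2| = 4 m
Total path = 20 m; average speed = 20/21 = 20/21 m/s.

20/21 m/s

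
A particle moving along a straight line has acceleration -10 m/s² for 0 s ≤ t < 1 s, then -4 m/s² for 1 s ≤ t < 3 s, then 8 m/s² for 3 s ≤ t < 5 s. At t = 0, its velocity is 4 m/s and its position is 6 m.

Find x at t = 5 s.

-27 m

On each constant-a segment, Δv = aΔt and Δx = v₀Δt + ½aΔt²; chain segment to segment.
0–1 s: v starts 4 m/s; Δx = 4·1 + ½·-10·1² = -1 m; v ends -6 m/s.
1–3 s: v starts -6 m/s; Δx = -6·2 + ½·-4·2² = -20 m; v ends -14 m/s.
3–5 s: v starts -14 m/s; Δx = -14·2 + ½·8·2² = -12 m; v ends 2 m/s.
x(5) = 6 + Σ Δx = -27 m.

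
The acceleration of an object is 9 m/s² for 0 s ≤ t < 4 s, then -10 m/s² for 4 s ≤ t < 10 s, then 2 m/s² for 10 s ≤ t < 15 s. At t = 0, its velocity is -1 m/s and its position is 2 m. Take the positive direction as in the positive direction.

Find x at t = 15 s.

0 m

On each constant-a segment, Δv = aΔt and Δx = v₀Δt + ½aΔt²; chain segment to segment.
0–4 s: v starts -1 m/s; Δx = -1·4 + ½·9·4² = 68 m; v ends 35 m/s.
4–10 s: v starts 35 m/s; Δx = 35·6 + ½·-10·6² = 30 m; v ends -25 m/s.
10–15 s: v starts -25 m/s; Δx = -25·5 + ½·2·5² = -100 m; v ends -15 m/s.
x(15) = 2 + Σ Δx = 0 m.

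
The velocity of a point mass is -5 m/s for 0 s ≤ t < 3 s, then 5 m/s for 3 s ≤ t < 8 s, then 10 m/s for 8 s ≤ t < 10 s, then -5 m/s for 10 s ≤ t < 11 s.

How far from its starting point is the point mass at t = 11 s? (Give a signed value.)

Displacement is the signed area under the v-t curve.
0–3 s: -5 × 3 = -15 m
3–8 s: 5 × 5 = 25 m
8–10 s: 10 × 2 = 20 m
10–11 s: -5 × 1 = -5 m
Net displacement = 25 m

25 m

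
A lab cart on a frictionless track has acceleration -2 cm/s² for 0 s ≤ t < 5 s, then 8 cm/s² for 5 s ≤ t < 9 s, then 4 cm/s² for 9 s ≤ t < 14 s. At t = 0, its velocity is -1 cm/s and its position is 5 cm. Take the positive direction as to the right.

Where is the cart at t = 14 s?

150 cm

On each constant-a segment, Δv = aΔt and Δx = v₀Δt + ½aΔt²; chain segment to segment.
0–5 s: v starts -1 cm/s; Δx = -1·5 + ½·-2·5² = -30 cm; v ends -11 cm/s.
5–9 s: v starts -11 cm/s; Δx = -11·4 + ½·8·4² = 20 cm; v ends 21 cm/s.
9–14 s: v starts 21 cm/s; Δx = 21·5 + ½·4·5² = 155 cm; v ends 41 cm/s.
x(14) = 5 + Σ Δx = 150 cm.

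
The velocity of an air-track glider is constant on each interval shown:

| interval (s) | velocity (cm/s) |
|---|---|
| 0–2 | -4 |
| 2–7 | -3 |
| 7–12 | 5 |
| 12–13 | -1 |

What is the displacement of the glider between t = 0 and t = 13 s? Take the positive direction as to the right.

1 cm

Displacement is the signed area under the v-t curve.
0–2 s: -4 × 2 = -8 cm
2–7 s: -3 × 5 = -15 cm
7–12 s: 5 × 5 = 25 cm
12–13 s: -1 × 1 = -1 cm
Net displacement = 1 cm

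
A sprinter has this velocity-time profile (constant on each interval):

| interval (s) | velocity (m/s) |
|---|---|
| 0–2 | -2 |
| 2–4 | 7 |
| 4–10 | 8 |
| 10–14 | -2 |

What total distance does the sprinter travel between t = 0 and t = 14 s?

Total distance travelled is ∫|v| dt — sum the magnitudes of each area piece.
0–2 s: |-2| × 2 = 4 m
2–4 s: |7| × 2 = 14 m
4–10 s: |8| × 6 = 48 m
10–14 s: |-2| × 4 = 8 m
Total distance = 74 m

74 m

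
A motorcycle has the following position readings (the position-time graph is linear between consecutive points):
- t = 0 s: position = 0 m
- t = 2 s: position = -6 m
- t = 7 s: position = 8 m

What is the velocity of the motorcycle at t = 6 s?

Velocity is the slope of the x-t graph on 2–7 s: (8 − -6)/(7 − 2) = 2.8 m/s.

2.8 m/s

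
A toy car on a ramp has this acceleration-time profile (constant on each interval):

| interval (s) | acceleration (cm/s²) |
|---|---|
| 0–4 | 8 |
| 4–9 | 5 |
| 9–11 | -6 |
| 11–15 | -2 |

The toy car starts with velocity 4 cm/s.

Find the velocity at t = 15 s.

41 cm/s

Δv equals the area under the a-t graph; then v = v₀ + Δv.
0–4 s: 8 × 4 = 32 cm/s
4–9 s: 5 × 5 = 25 cm/s
9–11 s: -6 × 2 = -12 cm/s
11–15 s: -2 × 4 = -8 cm/s
Δv = 37 cm/s, so v(15) = 4 + (37) = 41 cm/s.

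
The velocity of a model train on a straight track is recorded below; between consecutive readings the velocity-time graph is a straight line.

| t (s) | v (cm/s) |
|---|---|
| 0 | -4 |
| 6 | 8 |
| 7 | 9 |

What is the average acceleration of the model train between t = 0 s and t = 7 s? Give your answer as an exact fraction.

Average acceleration = Δv/Δt = (9 − -4)/(7 − 0) = 13/7 cm/s².

13/7 cm/s²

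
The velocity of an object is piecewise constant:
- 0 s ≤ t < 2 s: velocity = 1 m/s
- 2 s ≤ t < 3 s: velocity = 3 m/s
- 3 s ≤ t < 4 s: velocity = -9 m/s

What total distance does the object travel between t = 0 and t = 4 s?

14 m

Total distance travelled is ∫|v| dt — sum the magnitudes of each area piece.
0–2 s: |1| × 2 = 2 m
2–3 s: |3| × 1 = 3 m
3–4 s: |-9| × 1 = 9 m
Total distance = 14 m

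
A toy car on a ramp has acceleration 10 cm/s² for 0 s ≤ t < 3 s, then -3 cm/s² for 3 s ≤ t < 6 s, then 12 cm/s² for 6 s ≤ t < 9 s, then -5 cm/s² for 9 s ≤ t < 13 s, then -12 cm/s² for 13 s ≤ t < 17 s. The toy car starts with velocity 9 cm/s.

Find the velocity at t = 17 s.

-2 cm/s

Δv equals the area under the a-t graph; then v = v₀ + Δv.
0–3 s: 10 × 3 = 30 cm/s
3–6 s: -3 × 3 = -9 cm/s
6–9 s: 12 × 3 = 36 cm/s
9–13 s: -5 × 4 = -20 cm/s
13–17 s: -12 × 4 = -48 cm/s
Δv = -11 cm/s, so v(17) = 9 + (-11) = -2 cm/s.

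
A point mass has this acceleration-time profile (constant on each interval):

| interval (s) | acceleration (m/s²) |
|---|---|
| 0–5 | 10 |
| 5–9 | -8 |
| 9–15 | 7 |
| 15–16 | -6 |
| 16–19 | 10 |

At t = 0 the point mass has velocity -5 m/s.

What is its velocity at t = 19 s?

79 m/s

Δv equals the area under the a-t graph; then v = v₀ + Δv.
0–5 s: 10 × 5 = 50 m/s
5–9 s: -8 × 4 = -32 m/s
9–15 s: 7 × 6 = 42 m/s
15–16 s: -6 × 1 = -6 m/s
16–19 s: 10 × 3 = 30 m/s
Δv = 84 m/s, so v(19) = -5 + (84) = 79 m/s.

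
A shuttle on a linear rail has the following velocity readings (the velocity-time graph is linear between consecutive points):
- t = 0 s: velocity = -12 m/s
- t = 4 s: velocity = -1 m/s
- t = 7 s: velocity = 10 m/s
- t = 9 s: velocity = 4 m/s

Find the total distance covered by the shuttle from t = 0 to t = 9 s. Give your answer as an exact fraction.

Distance (not displacement) is the total path length: add the absolute areas under v-t.
0–4 s: |½(-12 + -1)(4)| = 26 m
4–7 s: v = 0 at t = 47/11 s; triangle areas 3/22 + 150/11 = 303/22 m
7–9 s: |½(10 + 4)(2)| = 14 m
Total distance = 1183/22 m

1183/22 m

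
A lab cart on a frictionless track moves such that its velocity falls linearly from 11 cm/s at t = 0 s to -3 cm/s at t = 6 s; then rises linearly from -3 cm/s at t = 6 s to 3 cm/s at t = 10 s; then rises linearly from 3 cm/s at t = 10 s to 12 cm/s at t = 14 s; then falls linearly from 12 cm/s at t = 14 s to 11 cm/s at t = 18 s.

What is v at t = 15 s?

On 14–18 s the graph is linear from 12 to 11 cm/s: v(15) = 12 + (11 − 12)·(15 − 14)/(18 − 14) = 11.75 cm/s.

11.75 cm/s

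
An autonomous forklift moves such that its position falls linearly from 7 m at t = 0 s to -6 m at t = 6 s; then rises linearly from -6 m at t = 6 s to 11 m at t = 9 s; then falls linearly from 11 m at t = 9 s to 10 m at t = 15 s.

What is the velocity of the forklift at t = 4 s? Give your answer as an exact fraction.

Velocity is the slope of the x-t graph on 0–6 s: (-6 − 7)/(6 − 0) = -13/6 m/s.

-13/6 m/s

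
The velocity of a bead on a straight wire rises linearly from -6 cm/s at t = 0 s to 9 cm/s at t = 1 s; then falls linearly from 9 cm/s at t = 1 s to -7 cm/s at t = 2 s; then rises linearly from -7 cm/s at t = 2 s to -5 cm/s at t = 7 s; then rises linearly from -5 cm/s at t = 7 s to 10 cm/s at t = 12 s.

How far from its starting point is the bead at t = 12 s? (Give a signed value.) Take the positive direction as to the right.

Net displacement equals the area under the velocity-time graph (areas below the axis count negative).
0–1 s: ½(-6 + 9)(1) = 1.5 cm
1–2 s: ½(9 + -7)(1) = 1 cm
2–7 s: ½(-7 + -5)(5) = -30 cm
7–12 s: ½(-5 + 10)(5) = 12.5 cm
Net displacement = -15 cm

-15 cm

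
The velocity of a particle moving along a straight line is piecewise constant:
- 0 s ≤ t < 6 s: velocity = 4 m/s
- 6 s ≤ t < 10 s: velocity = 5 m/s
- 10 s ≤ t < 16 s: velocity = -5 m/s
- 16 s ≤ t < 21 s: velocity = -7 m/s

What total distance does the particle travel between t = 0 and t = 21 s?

Total distance travelled is ∫|v| dt — sum the magnitudes of each area piece.
0–6 s: |4| × 6 = 24 m
6–10 s: |5| × 4 = 20 m
10–16 s: |-5| × 6 = 30 m
16–21 s: |-7| × 5 = 35 m
Total distance = 109 m

109 m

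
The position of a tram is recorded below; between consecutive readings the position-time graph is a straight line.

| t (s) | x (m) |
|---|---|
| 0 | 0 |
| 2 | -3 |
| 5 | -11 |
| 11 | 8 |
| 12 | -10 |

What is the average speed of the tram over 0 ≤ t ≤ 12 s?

4 m/s

Average speed = (total path length)/(elapsed time); on a piecewise-linear x-t graph the path length is Σ|Δx|.
0–2 s: |Δx| = |-3 − 0| = 3 m
2–5 s: |Δx| = |-11 − -3| = 8 m
5–11 s: |Δx| = |8 − -11| = 19 m
11–12 s: |Δx| = |-10 − 8| = 18 m
Total path = 48 m; average speed = 48/12 = 4 m/s.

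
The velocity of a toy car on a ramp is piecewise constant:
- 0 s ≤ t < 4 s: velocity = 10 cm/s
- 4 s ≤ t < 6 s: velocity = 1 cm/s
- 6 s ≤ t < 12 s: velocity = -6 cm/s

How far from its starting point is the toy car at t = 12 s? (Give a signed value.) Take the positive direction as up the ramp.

6 cm

Net displacement equals the area under the velocity-time graph (areas below the axis count negative).
0–4 s: 10 × 4 = 40 cm
4–6 s: 1 × 2 = 2 cm
6–12 s: -6 × 6 = -36 cm
Net displacement = 6 cm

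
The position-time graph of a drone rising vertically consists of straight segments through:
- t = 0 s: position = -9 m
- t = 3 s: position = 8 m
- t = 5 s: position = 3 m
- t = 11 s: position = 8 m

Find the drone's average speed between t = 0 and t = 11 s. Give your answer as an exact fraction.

27/11 m/s

Average speed = (total path length)/(elapsed time); on a piecewise-linear x-t graph the path length is Σ|Δx|.
0–3 s: |Δx| = |8 − -9| = 17 m
3–5 s: |Δx| = |3 − 8| = 5 m
5–11 s: |Δx| = |8 − 3| = 5 m
Total path = 27 m; average speed = 27/11 = 27/11 m/s.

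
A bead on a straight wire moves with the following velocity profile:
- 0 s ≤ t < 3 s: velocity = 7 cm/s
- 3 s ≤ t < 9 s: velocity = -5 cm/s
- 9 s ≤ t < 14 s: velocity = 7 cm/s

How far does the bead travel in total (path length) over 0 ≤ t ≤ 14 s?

Total distance travelled is ∫|v| dt — sum the magnitudes of each area piece.
0–3 s: |7| × 3 = 21 cm
3–9 s: |-5| × 6 = 30 cm
9–14 s: |7| × 5 = 35 cm
Total distance = 86 cm

86 cm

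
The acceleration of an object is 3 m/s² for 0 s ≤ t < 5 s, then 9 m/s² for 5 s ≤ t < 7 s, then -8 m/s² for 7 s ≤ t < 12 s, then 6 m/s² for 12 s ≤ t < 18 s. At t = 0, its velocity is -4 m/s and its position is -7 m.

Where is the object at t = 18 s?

On each constant-a segment, Δv = aΔt and Δx = v₀Δt + ½aΔt²; chain segment to segment.
0–5 s: v starts -4 m/s; Δx = -4·5 + ½·3·5² = 17.5 m; v ends 11 m/s.
5–7 s: v starts 11 m/s; Δx = 11·2 + ½·9·2² = 40 m; v ends 29 m/s.
7–12 s: v starts 29 m/s; Δx = 29·5 + ½·-8·5² = 45 m; v ends -11 m/s.
12–18 s: v starts -11 m/s; Δx = -11·6 + ½·6·6² = 42 m; v ends 25 m/s.
x(18) = -7 + Σ Δx = 137.5 m.

137.5 m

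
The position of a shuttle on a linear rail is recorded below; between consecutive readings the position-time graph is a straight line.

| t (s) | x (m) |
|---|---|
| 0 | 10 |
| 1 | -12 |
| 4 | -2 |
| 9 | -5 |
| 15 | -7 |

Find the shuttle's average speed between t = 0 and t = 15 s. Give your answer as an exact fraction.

Average speed = (total path length)/(elapsed time); on a piecewise-linear x-t graph the path length is Σ|Δx|.
0–1 s: |Δx| = |-12 − 10| = 22 m
1–4 s: |Δx| = |-2 − -12| = 10 m
4–9 s: |Δx| = |-5 − -2| = 3 m
9–15 s: |Δx| = |-7 − -5| = 2 m
Total path = 37 m; average speed = 37/15 = 37/15 m/s.

37/15 m/s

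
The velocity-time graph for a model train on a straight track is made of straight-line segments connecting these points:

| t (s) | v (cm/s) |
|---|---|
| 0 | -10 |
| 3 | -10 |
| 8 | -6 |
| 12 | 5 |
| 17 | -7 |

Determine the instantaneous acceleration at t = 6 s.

0.8 cm/s²

Acceleration is the slope of the v-t graph on 3–8 s: (-6 − -10)/(8 − 3) = 0.8 cm/s².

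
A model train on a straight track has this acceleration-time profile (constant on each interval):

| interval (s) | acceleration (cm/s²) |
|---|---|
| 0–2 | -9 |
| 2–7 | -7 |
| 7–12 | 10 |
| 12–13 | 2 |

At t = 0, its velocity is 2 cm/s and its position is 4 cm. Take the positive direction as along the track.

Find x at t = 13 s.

-307.5 cm

On each constant-a segment, Δv = aΔt and Δx = v₀Δt + ½aΔt²; chain segment to segment.
0–2 s: v starts 2 cm/s; Δx = 2·2 + ½·-9·2² = -14 cm; v ends -16 cm/s.
2–7 s: v starts -16 cm/s; Δx = -16·5 + ½·-7·5² = -167.5 cm; v ends -51 cm/s.
7–12 s: v starts -51 cm/s; Δx = -51·5 + ½·10·5² = -130 cm; v ends -1 cm/s.
12–13 s: v starts -1 cm/s; Δx = -1·1 + ½·2·1² = 0 cm; v ends 1 cm/s.
x(13) = 4 + Σ Δx = -307.5 cm.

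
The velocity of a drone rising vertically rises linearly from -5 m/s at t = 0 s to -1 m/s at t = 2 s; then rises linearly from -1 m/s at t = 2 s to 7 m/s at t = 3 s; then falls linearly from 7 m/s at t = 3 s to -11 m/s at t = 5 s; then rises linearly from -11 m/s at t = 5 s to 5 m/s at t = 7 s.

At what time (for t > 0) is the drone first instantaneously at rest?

t = 2.125 s

v changes sign on 2–3 s (from -1 to 7); the graph is linear there, so v = 0 at t = 2 + (1)·(3 − 2)/(7 − -1) = 2.125 s.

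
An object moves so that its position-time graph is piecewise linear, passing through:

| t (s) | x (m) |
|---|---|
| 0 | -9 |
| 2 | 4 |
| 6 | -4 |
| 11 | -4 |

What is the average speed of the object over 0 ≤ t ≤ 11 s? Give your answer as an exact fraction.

Average speed = (total path length)/(elapsed time); on a piecewise-linear x-t graph the path length is Σ|Δx|.
0–2 s: |Δx| = |4 − -9| = 13 m
2–6 s: |Δx| = |-4 − 4| = 8 m
6–11 s: |Δx| = |-4 − -4| = 0 m
Total path = 21 m; average speed = 21/11 = 21/11 m/s.

21/11 m/s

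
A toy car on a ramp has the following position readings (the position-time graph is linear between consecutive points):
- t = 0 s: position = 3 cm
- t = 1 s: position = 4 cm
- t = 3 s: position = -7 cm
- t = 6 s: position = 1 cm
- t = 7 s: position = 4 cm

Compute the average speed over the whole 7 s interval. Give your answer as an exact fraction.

23/7 cm/s

Average speed = (total path length)/(elapsed time); on a piecewise-linear x-t graph the path length is Σ|Δx|.
0–1 s: |Δx| = |4 − 3| = 1 cm
1–3 s: |Δx| = |-7 − 4| = 11 cm
3–6 s: |Δx| = |1 − -7| = 8 cm
6–7 s: |Δx| = |4 − 1| = 3 cm
Total path = 23 cm; average speed = 23/7 = 23/7 cm/s.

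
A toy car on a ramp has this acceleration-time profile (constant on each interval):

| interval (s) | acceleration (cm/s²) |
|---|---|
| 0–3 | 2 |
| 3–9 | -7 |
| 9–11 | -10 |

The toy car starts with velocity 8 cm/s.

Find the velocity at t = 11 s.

-48 cm/s

Δv equals the area under the a-t graph; then v = v₀ + Δv.
0–3 s: 2 × 3 = 6 cm/s
3–9 s: -7 × 6 = -42 cm/s
9–11 s: -10 × 2 = -20 cm/s
Δv = -56 cm/s, so v(11) = 8 + (-56) = -48 cm/s.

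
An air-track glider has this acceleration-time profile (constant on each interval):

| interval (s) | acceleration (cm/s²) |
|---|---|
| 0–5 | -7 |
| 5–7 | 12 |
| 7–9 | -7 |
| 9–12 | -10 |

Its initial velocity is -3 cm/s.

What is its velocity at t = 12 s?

-58 cm/s

Δv equals the area under the a-t graph; then v = v₀ + Δv.
0–5 s: -7 × 5 = -35 cm/s
5–7 s: 12 × 2 = 24 cm/s
7–9 s: -7 × 2 = -14 cm/s
9–12 s: -10 × 3 = -30 cm/s
Δv = -55 cm/s, so v(12) = -3 + (-55) = -58 cm/s.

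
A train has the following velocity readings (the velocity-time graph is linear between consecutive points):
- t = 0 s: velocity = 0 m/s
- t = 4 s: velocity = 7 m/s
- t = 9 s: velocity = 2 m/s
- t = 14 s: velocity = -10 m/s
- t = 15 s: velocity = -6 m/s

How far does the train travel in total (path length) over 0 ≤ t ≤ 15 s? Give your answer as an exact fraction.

397/6 m

Distance (not displacement) is the total path length: add the absolute areas under v-t.
0–4 s: |½(0 + 7)(4)| = 14 m
4–9 s: |½(7 + 2)(5)| = 22.5 m
9–14 s: v = 0 at t = 59/6 s; triangle areas 5/6 + 125/6 = 65/3 m
14–15 s: |½(-10 + -6)(1)| = 8 m
Total distance = 397/6 m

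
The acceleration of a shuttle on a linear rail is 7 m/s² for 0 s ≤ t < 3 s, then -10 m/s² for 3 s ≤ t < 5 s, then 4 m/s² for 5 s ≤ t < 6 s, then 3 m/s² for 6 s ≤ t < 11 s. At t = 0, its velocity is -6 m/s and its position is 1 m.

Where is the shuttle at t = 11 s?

On each constant-a segment, Δv = aΔt and Δx = v₀Δt + ½aΔt²; chain segment to segment.
0–3 s: v starts -6 m/s; Δx = -6·3 + ½·7·3² = 13.5 m; v ends 15 m/s.
3–5 s: v starts 15 m/s; Δx = 15·2 + ½·-10·2² = 10 m; v ends -5 m/s.
5–6 s: v starts -5 m/s; Δx = -5·1 + ½·4·1² = -3 m; v ends -1 m/s.
6–11 s: v starts -1 m/s; Δx = -1·5 + ½·3·5² = 32.5 m; v ends 14 m/s.
x(11) = 1 + Σ Δx = 54 m.

54 m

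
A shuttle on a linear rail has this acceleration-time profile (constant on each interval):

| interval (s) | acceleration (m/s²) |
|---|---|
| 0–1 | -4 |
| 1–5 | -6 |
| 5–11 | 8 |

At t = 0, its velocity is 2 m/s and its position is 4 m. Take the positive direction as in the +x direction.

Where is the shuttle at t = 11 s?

On each constant-a segment, Δv = aΔt and Δx = v₀Δt + ½aΔt²; chain segment to segment.
0–1 s: v starts 2 m/s; Δx = 2·1 + ½·-4·1² = 0 m; v ends -2 m/s.
1–5 s: v starts -2 m/s; Δx = -2·4 + ½·-6·4² = -56 m; v ends -26 m/s.
5–11 s: v starts -26 m/s; Δx = -26·6 + ½·8·6² = -12 m; v ends 22 m/s.
x(11) = 4 + Σ Δx = -64 m.

-64 m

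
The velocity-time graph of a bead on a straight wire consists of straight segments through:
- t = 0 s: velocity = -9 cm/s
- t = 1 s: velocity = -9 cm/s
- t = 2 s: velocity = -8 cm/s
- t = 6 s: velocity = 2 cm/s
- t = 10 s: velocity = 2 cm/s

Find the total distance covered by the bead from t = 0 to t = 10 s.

39.1 cm

Distance (not displacement) is the total path length: add the absolute areas under v-t.
0–1 s: |-9| × 1 = 9 cm
1–2 s: |½(-9 + -8)(1)| = 8.5 cm
2–6 s: v = 0 at t = 5.2 s; triangle areas 12.8 + 0.8 = 13.6 cm
6–10 s: |2| × 4 = 8 cm
Total distance = 39.1 cm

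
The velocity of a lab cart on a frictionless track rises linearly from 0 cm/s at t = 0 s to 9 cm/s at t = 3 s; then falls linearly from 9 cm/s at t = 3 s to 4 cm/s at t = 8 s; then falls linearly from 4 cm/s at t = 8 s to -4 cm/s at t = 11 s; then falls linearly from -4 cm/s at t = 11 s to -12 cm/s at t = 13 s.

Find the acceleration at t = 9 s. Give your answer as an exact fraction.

-8/3 cm/s²

Acceleration is the slope of the v-t graph on 8–11 s: (-4 − 4)/(11 − 8) = -8/3 cm/s².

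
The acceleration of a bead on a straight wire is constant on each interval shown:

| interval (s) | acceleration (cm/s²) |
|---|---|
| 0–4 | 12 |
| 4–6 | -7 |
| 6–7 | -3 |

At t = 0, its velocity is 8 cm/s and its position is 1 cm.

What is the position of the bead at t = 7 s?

On each constant-a segment, Δv = aΔt and Δx = v₀Δt + ½aΔt²; chain segment to segment.
0–4 s: v starts 8 cm/s; Δx = 8·4 + ½·12·4² = 128 cm; v ends 56 cm/s.
4–6 s: v starts 56 cm/s; Δx = 56·2 + ½·-7·2² = 98 cm; v ends 42 cm/s.
6–7 s: v starts 42 cm/s; Δx = 42·1 + ½·-3·1² = 40.5 cm; v ends 39 cm/s.
x(7) = 1 + Σ Δx = 267.5 cm.

267.5 cm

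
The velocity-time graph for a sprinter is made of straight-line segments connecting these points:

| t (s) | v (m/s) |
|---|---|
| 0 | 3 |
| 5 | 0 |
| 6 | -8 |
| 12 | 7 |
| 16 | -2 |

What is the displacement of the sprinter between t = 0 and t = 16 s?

10.5 m

Net displacement equals the area under the velocity-time graph (areas below the axis count negative).
0–5 s: ½(3 + 0)(5) = 7.5 m
5–6 s: ½(0 + -8)(1) = -4 m
6–12 s: ½(-8 + 7)(6) = -3 m
12–16 s: ½(7 + -2)(4) = 10 m
Net displacement = 10.5 m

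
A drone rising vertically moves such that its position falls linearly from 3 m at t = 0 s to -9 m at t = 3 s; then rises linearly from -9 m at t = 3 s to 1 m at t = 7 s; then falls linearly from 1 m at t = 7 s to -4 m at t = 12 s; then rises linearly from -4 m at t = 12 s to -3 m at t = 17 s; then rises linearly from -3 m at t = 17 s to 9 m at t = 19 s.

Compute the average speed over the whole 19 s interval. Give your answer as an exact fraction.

Average speed = (total path length)/(elapsed time); on a piecewise-linear x-t graph the path length is Σ|Δx|.
0–3 s: |Δx| = |-9 − 3| = 12 m
3–7 s: |Δx| = |1 − -9| = 10 m
7–12 s: |Δx| = |-4 − 1| = 5 m
12–17 s: |Δx| = |-3 − -4| = 1 m
17–19 s: |Δx| = |9 − -3| = 12 m
Total path = 40 m; average speed = 40/19 = 40/19 m/s.

40/19 m/s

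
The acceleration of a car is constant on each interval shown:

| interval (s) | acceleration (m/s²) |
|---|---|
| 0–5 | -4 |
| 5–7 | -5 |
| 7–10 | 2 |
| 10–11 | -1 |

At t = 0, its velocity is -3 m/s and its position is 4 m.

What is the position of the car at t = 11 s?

-234.5 m

On each constant-a segment, Δv = aΔt and Δx = v₀Δt + ½aΔt²; chain segment to segment.
0–5 s: v starts -3 m/s; Δx = -3·5 + ½·-4·5² = -65 m; v ends -23 m/s.
5–7 s: v starts -23 m/s; Δx = -23·2 + ½·-5·2² = -56 m; v ends -33 m/s.
7–10 s: v starts -33 m/s; Δx = -33·3 + ½·2·3² = -90 m; v ends -27 m/s.
10–11 s: v starts -27 m/s; Δx = -27·1 + ½·-1·1² = -27.5 m; v ends -28 m/s.
x(11) = 4 + Σ Δx = -234.5 m.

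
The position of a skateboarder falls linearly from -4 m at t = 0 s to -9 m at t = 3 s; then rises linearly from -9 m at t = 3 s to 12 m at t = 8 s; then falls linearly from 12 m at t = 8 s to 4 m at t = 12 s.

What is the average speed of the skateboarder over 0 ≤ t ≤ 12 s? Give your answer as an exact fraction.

Average speed = (total path length)/(elapsed time); on a piecewise-linear x-t graph the path length is Σ|Δx|.
0–3 s: |Δx| = |-9 − -4| = 5 m
3–8 s: |Δx| = |12 − -9| = 21 m
8–12 s: |Δx| = |4 − 12| = 8 m
Total path = 34 m; average speed = 34/12 = 17/6 m/s.

17/6 m/s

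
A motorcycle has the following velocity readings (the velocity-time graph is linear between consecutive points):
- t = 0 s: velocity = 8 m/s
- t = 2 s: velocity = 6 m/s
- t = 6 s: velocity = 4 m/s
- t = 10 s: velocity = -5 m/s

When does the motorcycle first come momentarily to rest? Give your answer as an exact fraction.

t = 70/9 s

v changes sign on 6–10 s (from 4 to -5); the graph is linear there, so v = 0 at t = 6 + (-4)·(10 − 6)/(-5 − 4) = 70/9 s.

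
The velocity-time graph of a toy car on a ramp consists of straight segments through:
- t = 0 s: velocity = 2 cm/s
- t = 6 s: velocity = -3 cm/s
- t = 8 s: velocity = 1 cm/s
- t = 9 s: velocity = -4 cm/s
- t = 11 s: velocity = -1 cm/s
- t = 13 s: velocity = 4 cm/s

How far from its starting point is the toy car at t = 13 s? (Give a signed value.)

Displacement is the signed area under the v-t curve.
0–6 s: ½(2 + -3)(6) = -3 cm
6–8 s: ½(-3 + 1)(2) = -2 cm
8–9 s: ½(1 + -4)(1) = -1.5 cm
9–11 s: ½(-4 + -1)(2) = -5 cm
11–13 s: ½(-1 + 4)(2) = 3 cm
Net displacement = -8.5 cm

-8.5 cm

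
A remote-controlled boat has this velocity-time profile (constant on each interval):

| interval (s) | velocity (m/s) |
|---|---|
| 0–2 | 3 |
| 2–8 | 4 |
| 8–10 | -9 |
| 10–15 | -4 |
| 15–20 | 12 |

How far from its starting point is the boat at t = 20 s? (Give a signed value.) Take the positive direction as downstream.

52 m

Displacement is the signed area under the v-t curve.
0–2 s: 3 × 2 = 6 m
2–8 s: 4 × 6 = 24 m
8–10 s: -9 × 2 = -18 m
10–15 s: -4 × 5 = -20 m
15–20 s: 12 × 5 = 60 m
Net displacement = 52 m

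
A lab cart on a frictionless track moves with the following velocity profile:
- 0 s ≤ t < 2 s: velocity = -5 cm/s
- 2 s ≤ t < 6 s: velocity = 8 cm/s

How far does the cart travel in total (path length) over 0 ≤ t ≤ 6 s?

Total distance travelled is ∫|v| dt — sum the magnitudes of each area piece.
0–2 s: |-5| × 2 = 10 cm
2–6 s: |8| × 4 = 32 cm
Total distance = 42 cm

42 cm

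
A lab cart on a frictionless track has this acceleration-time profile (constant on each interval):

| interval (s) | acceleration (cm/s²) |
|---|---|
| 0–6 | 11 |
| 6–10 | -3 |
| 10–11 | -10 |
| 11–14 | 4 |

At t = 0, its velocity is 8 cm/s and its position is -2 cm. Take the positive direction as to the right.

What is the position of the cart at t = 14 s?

747 cm

On each constant-a segment, Δv = aΔt and Δx = v₀Δt + ½aΔt²; chain segment to segment.
0–6 s: v starts 8 cm/s; Δx = 8·6 + ½·11·6² = 246 cm; v ends 74 cm/s.
6–10 s: v starts 74 cm/s; Δx = 74·4 + ½·-3·4² = 272 cm; v ends 62 cm/s.
10–11 s: v starts 62 cm/s; Δx = 62·1 + ½·-10·1² = 57 cm; v ends 52 cm/s.
11–14 s: v starts 52 cm/s; Δx = 52·3 + ½·4·3² = 174 cm; v ends 64 cm/s.
x(14) = -2 + Σ Δx = 747 cm.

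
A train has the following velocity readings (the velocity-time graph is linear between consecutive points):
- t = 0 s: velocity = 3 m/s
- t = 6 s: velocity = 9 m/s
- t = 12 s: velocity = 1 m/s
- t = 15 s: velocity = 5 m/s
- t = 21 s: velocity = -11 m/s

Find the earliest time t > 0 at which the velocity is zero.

t = 16.875 s

v changes sign on 15–21 s (from 5 to -11); the graph is linear there, so v = 0 at t = 15 + (-5)·(21 − 15)/(-11 − 5) = 16.875 s.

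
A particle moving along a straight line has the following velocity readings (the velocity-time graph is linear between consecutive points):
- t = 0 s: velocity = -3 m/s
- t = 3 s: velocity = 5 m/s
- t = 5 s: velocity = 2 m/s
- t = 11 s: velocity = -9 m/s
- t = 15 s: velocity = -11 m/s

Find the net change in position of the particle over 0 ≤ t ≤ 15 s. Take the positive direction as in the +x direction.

Net displacement equals the area under the velocity-time graph (areas below the axis count negative).
0–3 s: ½(-3 + 5)(3) = 3 m
3–5 s: ½(5 + 2)(2) = 7 m
5–11 s: ½(2 + -9)(6) = -21 m
11–15 s: ½(-9 + -11)(4) = -40 m
Net displacement = -51 m

-51 m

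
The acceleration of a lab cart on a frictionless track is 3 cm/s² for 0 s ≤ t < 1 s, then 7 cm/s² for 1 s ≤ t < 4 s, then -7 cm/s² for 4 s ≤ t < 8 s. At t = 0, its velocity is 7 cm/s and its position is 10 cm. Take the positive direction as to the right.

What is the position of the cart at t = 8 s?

On each constant-a segment, Δv = aΔt and Δx = v₀Δt + ½aΔt²; chain segment to segment.
0–1 s: v starts 7 cm/s; Δx = 7·1 + ½·3·1² = 8.5 cm; v ends 10 cm/s.
1–4 s: v starts 10 cm/s; Δx = 10·3 + ½·7·3² = 61.5 cm; v ends 31 cm/s.
4–8 s: v starts 31 cm/s; Δx = 31·4 + ½·-7·4² = 68 cm; v ends 3 cm/s.
x(8) = 10 + Σ Δx = 148 cm.

148 cm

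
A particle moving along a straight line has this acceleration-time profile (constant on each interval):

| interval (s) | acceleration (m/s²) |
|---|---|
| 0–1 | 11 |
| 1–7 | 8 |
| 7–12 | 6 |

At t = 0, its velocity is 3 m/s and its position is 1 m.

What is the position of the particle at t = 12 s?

622.5 m

On each constant-a segment, Δv = aΔt and Δx = v₀Δt + ½aΔt²; chain segment to segment.
0–1 s: v starts 3 m/s; Δx = 3·1 + ½·11·1² = 8.5 m; v ends 14 m/s.
1–7 s: v starts 14 m/s; Δx = 14·6 + ½·8·6² = 228 m; v ends 62 m/s.
7–12 s: v starts 62 m/s; Δx = 62·5 + ½·6·5² = 385 m; v ends 92 m/s.
x(12) = 1 + Σ Δx = 622.5 m.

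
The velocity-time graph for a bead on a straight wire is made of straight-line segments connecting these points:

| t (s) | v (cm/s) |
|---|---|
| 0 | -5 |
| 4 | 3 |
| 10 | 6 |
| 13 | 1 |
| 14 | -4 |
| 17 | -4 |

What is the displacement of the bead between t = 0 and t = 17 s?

Displacement is the signed area under the v-t curve.
0–4 s: ½(-5 + 3)(4) = -4 cm
4–10 s: ½(3 + 6)(6) = 27 cm
10–13 s: ½(6 + 1)(3) = 10.5 cm
13–14 s: ½(1 + -4)(1) = -1.5 cm
14–17 s: -4 × 3 = -12 cm
Net displacement = 20 cm

20 cm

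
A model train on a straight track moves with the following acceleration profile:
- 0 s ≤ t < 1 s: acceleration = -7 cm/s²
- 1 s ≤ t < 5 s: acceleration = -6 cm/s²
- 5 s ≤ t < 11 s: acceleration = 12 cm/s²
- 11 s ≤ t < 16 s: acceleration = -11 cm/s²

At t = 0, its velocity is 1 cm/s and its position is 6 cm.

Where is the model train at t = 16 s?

40 cm

On each constant-a segment, Δv = aΔt and Δx = v₀Δt + ½aΔt²; chain segment to segment.
0–1 s: v starts 1 cm/s; Δx = 1·1 + ½·-7·1² = -2.5 cm; v ends -6 cm/s.
1–5 s: v starts -6 cm/s; Δx = -6·4 + ½·-6·4² = -72 cm; v ends -30 cm/s.
5–11 s: v starts -30 cm/s; Δx = -30·6 + ½·12·6² = 36 cm; v ends 42 cm/s.
11–16 s: v starts 42 cm/s; Δx = 42·5 + ½·-11·5² = 72.5 cm; v ends -13 cm/s.
x(16) = 6 + Σ Δx = 40 cm.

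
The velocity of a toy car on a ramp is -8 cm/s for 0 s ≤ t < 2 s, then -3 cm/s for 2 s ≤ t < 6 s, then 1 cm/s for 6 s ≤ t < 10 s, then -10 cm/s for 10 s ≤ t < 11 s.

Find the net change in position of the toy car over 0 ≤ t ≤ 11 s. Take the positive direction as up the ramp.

Displacement is the signed area under the v-t curve.
0–2 s: -8 × 2 = -16 cm
2–6 s: -3 × 4 = -12 cm
6–10 s: 1 × 4 = 4 cm
10–11 s: -10 × 1 = -10 cm
Net displacement = -34 cm

-34 cm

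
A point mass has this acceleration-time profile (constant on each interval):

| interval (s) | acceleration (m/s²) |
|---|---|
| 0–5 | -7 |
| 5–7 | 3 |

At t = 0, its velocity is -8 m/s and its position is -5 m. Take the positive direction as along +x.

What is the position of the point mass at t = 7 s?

-212.5 m

On each constant-a segment, Δv = aΔt and Δx = v₀Δt + ½aΔt²; chain segment to segment.
0–5 s: v starts -8 m/s; Δx = -8·5 + ½·-7·5² = -127.5 m; v ends -43 m/s.
5–7 s: v starts -43 m/s; Δx = -43·2 + ½·3·2² = -80 m; v ends -37 m/s.
x(7) = -5 + Σ Δx = -212.5 m.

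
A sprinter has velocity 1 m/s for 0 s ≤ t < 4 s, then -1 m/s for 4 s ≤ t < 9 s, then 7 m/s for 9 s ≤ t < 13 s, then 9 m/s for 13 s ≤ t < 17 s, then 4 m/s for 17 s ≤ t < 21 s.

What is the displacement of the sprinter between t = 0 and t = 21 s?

Displacement is the signed area under the v-t curve.
0–4 s: 1 × 4 = 4 m
4–9 s: -1 × 5 = -5 m
9–13 s: 7 × 4 = 28 m
13–17 s: 9 × 4 = 36 m
17–21 s: 4 × 4 = 16 m
Net displacement = 79 m

79 m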